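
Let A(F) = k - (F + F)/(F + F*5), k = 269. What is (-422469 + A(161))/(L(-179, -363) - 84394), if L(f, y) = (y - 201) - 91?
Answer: 1266601/255147 ≈ 4.9642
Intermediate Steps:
L(f, y) = -292 + y (L(f, y) = (-201 + y) - 91 = -292 + y)
A(F) = 806/3 (A(F) = 269 - (F + F)/(F + F*5) = 269 - 2*F/(F + 5*F) = 269 - 2*F/(6*F) = 269 - 2*F*1/(6*F) = 269 - 1*⅓ = 269 - ⅓ = 806/3)
(-422469 + A(161))/(L(-179, -363) - 84394) = (-422469 + 806/3)/((-292 - 363) - 84394) = -1266601/(3*(-655 - 84394)) = -1266601/3/(-85049) = -1266601/3*(-1/85049) = 1266601/255147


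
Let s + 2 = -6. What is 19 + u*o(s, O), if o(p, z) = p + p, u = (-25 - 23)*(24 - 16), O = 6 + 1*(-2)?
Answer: 6163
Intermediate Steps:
s = -8 (s = -2 - 6 = -8)
O = 4 (O = 6 - 2 = 4)
u = -384 (u = -48*8 = -384)
o(p, z) = 2*p
19 + u*o(s, O) = 19 - 768*(-8) = 19 - 384*(-16) = 19 + 6144 = 6163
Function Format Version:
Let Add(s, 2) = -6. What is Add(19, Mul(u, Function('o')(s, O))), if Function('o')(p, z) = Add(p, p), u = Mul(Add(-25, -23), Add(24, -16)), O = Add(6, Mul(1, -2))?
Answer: 6163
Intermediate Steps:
s = -8 (s = Add(-2, -6) = -8)
O = 4 (O = Add(6, -2) = 4)
u = -384 (u = Mul(-48, 8) = -384)
Function('o')(p, z) = Mul(2, p)
Add(19, Mul(u, Function('o')(s, O))) = Add(19, Mul(-384, Mul(2, -8))) = Add(19, Mul(-384, -16)) = Add(19, 6144) = 6163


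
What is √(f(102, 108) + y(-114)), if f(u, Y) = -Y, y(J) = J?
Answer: I*√222 ≈ 14.9*I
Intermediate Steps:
√(f(102, 108) + y(-114)) = √(-1*108 - 114) = √(-108 - 114) = √(-222) = I*√222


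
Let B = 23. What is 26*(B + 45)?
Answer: 1768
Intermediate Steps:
26*(B + 45) = 26*(23 + 45) = 26*68 = 1768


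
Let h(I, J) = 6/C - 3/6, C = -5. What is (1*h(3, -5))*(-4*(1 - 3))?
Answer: -68/5 ≈ -13.600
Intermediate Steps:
h(I, J) = -17/10 (h(I, J) = 6/(-5) - 3/6 = 6*(-1/5) - 3*1/6 = -6/5 - 1/2 = -17/10)
(1*h(3, -5))*(-4*(1 - 3)) = (1*(-17/10))*(-4*(1 - 3)) = -(-34)*(-2)/5 = -17/10*8 = -68/5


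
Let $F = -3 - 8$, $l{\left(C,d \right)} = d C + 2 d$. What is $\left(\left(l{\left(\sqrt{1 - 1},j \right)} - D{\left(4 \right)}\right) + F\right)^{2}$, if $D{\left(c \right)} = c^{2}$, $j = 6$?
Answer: $225$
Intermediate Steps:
$l{\left(C,d \right)} = 2 d + C d$ ($l{\left(C,d \right)} = C d + 2 d = 2 d + C d$)
$F = -11$ ($F = -3 - 8 = -11$)
$\left(\left(l{\left(\sqrt{1 - 1},j \right)} - D{\left(4 \right)}\right) + F\right)^{2} = \left(\left(6 \left(2 + \sqrt{1 - 1}\right) - 4^{2}\right) - 11\right)^{2} = \left(\left(6 \left(2 + \sqrt{0}\right) - 16\right) - 11\right)^{2} = \left(\left(6 \left(2 + 0\right) - 16\right) - 11\right)^{2} = \left(\left(6 \cdot 2 - 16\right) - 11\right)^{2} = \left(\left(12 - 16\right) - 11\right)^{2} = \left(-4 - 11\right)^{2} = \left(-15\right)^{2} = 225$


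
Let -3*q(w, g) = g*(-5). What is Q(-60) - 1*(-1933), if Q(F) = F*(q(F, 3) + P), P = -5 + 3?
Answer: 1753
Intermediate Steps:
q(w, g) = 5*g/3 (q(w, g) = -g*(-5)/3 = -(-5)*g/3 = 5*g/3)
P = -2
Q(F) = 3*F (Q(F) = F*((5/3)*3 - 2) = F*(5 - 2) = F*3 = 3*F)
Q(-60) - 1*(-1933) = 3*(-60) - 1*(-1933) = -180 + 1933 = 1753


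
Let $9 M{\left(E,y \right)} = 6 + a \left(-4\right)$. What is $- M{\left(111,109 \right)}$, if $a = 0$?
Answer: $- \frac{2}{3} \approx -0.66667$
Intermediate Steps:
$M{\left(E,y \right)} = \frac{2}{3}$ ($M{\left(E,y \right)} = \frac{6 + 0 \left(-4\right)}{9} = \frac{6 + 0}{9} = \frac{1}{9} \cdot 6 = \frac{2}{3}$)
$- M{\left(111,109 \right)} = \left(-1\right) \frac{2}{3} = - \frac{2}{3}$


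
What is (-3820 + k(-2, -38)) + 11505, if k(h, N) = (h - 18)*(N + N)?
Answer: 9205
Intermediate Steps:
k(h, N) = 2*N*(-18 + h) (k(h, N) = (-18 + h)*(2*N) = 2*N*(-18 + h))
(-3820 + k(-2, -38)) + 11505 = (-3820 + 2*(-38)*(-18 - 2)) + 11505 = (-3820 + 2*(-38)*(-20)) + 11505 = (-3820 + 1520) + 11505 = -2300 + 11505 = 9205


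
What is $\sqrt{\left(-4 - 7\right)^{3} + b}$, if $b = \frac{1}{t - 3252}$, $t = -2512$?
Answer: $\frac{i \sqrt{11055186285}}{2882} \approx 36.483 i$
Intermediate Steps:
$b = - \frac{1}{5764}$ ($b = \frac{1}{-2512 - 3252} = \frac{1}{-5764} = - \frac{1}{5764} \approx -0.00017349$)
$\sqrt{\left(-4 - 7\right)^{3} + b} = \sqrt{\left(-4 - 7\right)^{3} - \frac{1}{5764}} = \sqrt{\left(-11\right)^{3} - \frac{1}{5764}} = \sqrt{-1331 - \frac{1}{5764}} = \sqrt{- \frac{7671885}{5764}} = \frac{i \sqrt{11055186285}}{2882}$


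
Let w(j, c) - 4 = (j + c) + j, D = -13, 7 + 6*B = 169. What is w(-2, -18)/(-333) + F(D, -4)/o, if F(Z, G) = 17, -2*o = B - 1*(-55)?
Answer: -547/1517 ≈ -0.36058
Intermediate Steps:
B = 27 (B = -7/6 + (⅙)*169 = -7/6 + 169/6 = 27)
o = -41 (o = -(27 - 1*(-55))/2 = -(27 + 55)/2 = -½*82 = -41)
w(j, c) = 4 + c + 2*j (w(j, c) = 4 + ((j + c) + j) = 4 + ((c + j) + j) = 4 + (c + 2*j) = 4 + c + 2*j)
w(-2, -18)/(-333) + F(D, -4)/o = (4 - 18 + 2*(-2))/(-333) + 17/(-41) = (4 - 18 - 4)*(-1/333) + 17*(-1/41) = -18*(-1/333) - 17/41 = 2/37 - 17/41 = -547/1517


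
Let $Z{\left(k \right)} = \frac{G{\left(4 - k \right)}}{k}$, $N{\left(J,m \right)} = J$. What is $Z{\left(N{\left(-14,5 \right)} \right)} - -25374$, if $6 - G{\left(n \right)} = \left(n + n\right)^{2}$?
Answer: $\frac{178263}{7} \approx 25466.0$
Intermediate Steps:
$G{\left(n \right)} = 6 - 4 n^{2}$ ($G{\left(n \right)} = 6 - \left(n + n\right)^{2} = 6 - \left(2 n\right)^{2} = 6 - 4 n^{2}$)
$Z{\left(k \right)} = \frac{6 - 4 \left(4 - k\right)^{2}}{k}$
$Z{\left(N{\left(-14,5 \right)} \right)} - -25374 = \frac{2 \left(3 - 2 \left(-4 - 14\right)^{2}\right)}{-14} - -25374 = 2 \left(- \frac{1}{14}\right) \left(3 - 2 \left(-18\right)^{2}\right) + 25374 = 2 \left(- \frac{1}{14}\right) \left(3 - 648\right) + 25374 = 2 \left(- \frac{1}{14}\right) \left(-645\right) + 25374 = \frac{645}{7} + 25374 = \frac{178263}{7}$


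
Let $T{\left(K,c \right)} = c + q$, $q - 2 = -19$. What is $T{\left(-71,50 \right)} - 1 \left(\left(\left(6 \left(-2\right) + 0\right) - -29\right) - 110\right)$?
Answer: $126$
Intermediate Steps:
$q = -17$ ($q = 2 - 19 = -17$)
$T{\left(K,c \right)} = -17 + c$ ($T{\left(K,c \right)} = c - 17 = -17 + c$)
$T{\left(-71,50 \right)} - 1 \left(\left(\left(6 \left(-2\right) + 0\right) - -29\right) - 110\right) = \left(-17 + 50\right) - 1 \left(\left(\left(6 \left(-2\right) + 0\right) - -29\right) - 110\right) = 33 - 1 \left(\left(\left(-12 + 0\right) + 29\right) - 110\right) = 33 - 1 \left(\left(-12 + 29\right) - 110\right) = 33 - 1 \left(17 - 110\right) = 33 - 1 \left(-93\right) = 33 - -93 = 33 + 93 = 126$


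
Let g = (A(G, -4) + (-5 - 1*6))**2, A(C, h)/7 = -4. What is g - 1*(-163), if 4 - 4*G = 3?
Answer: 1684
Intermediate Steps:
G = 1/4 (G = 1 - 1/4*3 = 1 - 3/4 = 1/4 ≈ 0.25000)
A(C, h) = -28 (A(C, h) = 7*(-4) = -28)
g = 1521 (g = (-28 + (-5 - 1*6))**2 = (-28 + (-5 - 6))**2 = (-28 - 11)**2 = (-39)**2 = 1521)
g - 1*(-163) = 1521 - 1*(-163) = 1521 + 163 = 1684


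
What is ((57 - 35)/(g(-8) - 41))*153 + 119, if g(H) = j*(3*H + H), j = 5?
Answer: 6851/67 ≈ 102.25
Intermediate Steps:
g(H) = 20*H (g(H) = 5*(3*H + H) = 5*(4*H) = 20*H)
((57 - 35)/(g(-8) - 41))*153 + 119 = ((57 - 35)/(20*(-8) - 41))*153 + 119 = (22/(-160 - 41))*153 + 119 = (22/(-201))*153 + 119 = (22*(-1/201))*153 + 119 = -22/201*153 + 119 = -1122/67 + 119 = 6851/67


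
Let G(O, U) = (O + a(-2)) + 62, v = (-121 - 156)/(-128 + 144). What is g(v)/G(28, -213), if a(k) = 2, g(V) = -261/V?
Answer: 1044/6371 ≈ 0.16387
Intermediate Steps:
v = -277/16 ≈ -17.313
G(O, U) = 64 + O (G(O, U) = (O + 2) + 62 = (2 + O) + 62 = 64 + O)
g(v)/G(28, -213) = (-261/(-277/16))/(64 + 28) = -261*(-16/277)/92 = (4176/277)*(1/92) = 1044/6371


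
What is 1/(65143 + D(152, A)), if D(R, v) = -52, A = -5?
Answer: 1/65091 ≈ 1.5363e-5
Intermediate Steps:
1/(65143 + D(152, A)) = 1/(65143 - 52) = 1/65091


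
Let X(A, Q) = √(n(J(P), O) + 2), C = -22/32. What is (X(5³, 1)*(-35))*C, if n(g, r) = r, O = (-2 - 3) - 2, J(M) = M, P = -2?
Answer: 385*I*√5/16 ≈ 53.805*I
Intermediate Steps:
O = -7 (O = -5 - 2 = -7)
C = -11/16 (C = -22*1/32 = -11/16 ≈ -0.68750)
X(A, Q) = I*√5 (X(A, Q) = √(-7 + 2) = √(-5) = I*√5)
(X(5³, 1)*(-35))*C = ((I*√5)*(-35))*(-11/16) = -35*I*√5*(-11/16) = 385*I*√5/16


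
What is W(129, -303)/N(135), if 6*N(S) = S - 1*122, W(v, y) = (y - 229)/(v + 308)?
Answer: -168/299 ≈ -0.56187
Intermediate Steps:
W(v, y) = (-229 + y)/(308 + v)
N(S) = -61/3 + S/6 (N(S) = (S - 1*122)/6 = (S - 122)/6 = (-122 + S)/6 = -61/3 + S/6)
W(129, -303)/N(135) = ((-229 - 303)/(308 + 129))/(-61/3 + (⅙)*135) = (-532/437)/(-61/3 + 45/2) = ((1/437)*(-532))/(13/6) = -28/23*6/13 = -168/299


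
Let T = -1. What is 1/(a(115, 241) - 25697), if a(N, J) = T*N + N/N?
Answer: -1/25811 ≈ -3.8743e-5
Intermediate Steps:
a(N, J) = 1 - N (a(N, J) = -N + N/N = -N + 1 = 1 - N)
1/(a(115, 241) - 25697) = 1/((1 - 1*115) - 25697) = 1/((1 - 115) - 25697) = 1/(-114 - 25697) = 1/(-25811) = -1/25811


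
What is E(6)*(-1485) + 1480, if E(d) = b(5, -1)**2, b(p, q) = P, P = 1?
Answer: -5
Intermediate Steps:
b(p, q) = 1
E(d) = 1 (E(d) = 1**2 = 1)
E(6)*(-1485) + 1480 = 1*(-1485) + 1480 = -1485 + 1480 = -5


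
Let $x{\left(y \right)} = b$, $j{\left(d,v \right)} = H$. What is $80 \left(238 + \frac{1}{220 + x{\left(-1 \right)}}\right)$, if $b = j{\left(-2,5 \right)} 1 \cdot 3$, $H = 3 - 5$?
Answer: $\frac{2037320}{107} \approx 19040.0$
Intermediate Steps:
$H = -2$
$j{\left(d,v \right)} = -2$
$b = -6$ ($b = \left(-2\right) 1 \cdot 3 = \left(-2\right) 3 = -6$)
$x{\left(y \right)} = -6$
$80 \left(238 + \frac{1}{220 + x{\left(-1 \right)}}\right) = 80 \left(238 + \frac{1}{220 - 6}\right) = 80 \left(238 + \frac{1}{214}\right) = 80 \cdot \frac{50933}{214} = \frac{2037320}{107}$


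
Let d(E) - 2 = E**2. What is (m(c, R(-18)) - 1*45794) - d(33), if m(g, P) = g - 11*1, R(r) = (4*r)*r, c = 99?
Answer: -46797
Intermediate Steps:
R(r) = 4*r**2
m(g, P) = -11 + g (m(g, P) = g - 11 = -11 + g)
d(E) = 2 + E**2
(m(c, R(-18)) - 1*45794) - d(33) = ((-11 + 99) - 1*45794) - (2 + 33**2) = (88 - 45794) - (2 + 1089) = -45706 - 1*1091 = -45706 - 1091 = -46797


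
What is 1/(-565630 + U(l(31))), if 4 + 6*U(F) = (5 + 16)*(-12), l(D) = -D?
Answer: -3/1697018 ≈ -1.7678e-6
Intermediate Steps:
U(F) = -128/3 (U(F) = -2/3 + ((5 + 16)*(-12))/6 = -2/3 + (21*(-12))/6 = -2/3 + (1/6)*(-252) = -2/3 - 42 = -128/3)
1/(-565630 + U(l(31))) = 1/(-565630 - 128/3) = 1/(-1697018/3) = -3/1697018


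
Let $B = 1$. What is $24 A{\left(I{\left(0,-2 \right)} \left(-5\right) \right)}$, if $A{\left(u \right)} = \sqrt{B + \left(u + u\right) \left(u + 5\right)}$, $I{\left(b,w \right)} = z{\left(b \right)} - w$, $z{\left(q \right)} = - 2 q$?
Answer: $24 \sqrt{101} \approx 241.2$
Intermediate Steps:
$I{\left(b,w \right)} = - w - 2 b$ ($I{\left(b,w \right)} = - 2 b - w = - w - 2 b$)
$A{\left(u \right)} = \sqrt{1 + 2 u \left(5 + u\right)}$ ($A{\left(u \right)} = \sqrt{1 + \left(u + u\right) \left(u + 5\right)} = \sqrt{1 + 2 u \left(5 + u\right)}$)
$24 A{\left(I{\left(0,-2 \right)} \left(-5\right) \right)} = 24 \sqrt{1 + 2 \left(\left(\left(-1\right) \left(-2\right) - 0\right) \left(-5\right)\right)^{2} + 10 \left(\left(-1\right) \left(-2\right) - 0\right) \left(-5\right)} = 24 \sqrt{1 + 2 \left(\left(2 + 0\right) \left(-5\right)\right)^{2} + 10 \left(2 + 0\right) \left(-5\right)} = 24 \sqrt{1 + 2 \left(2 \left(-5\right)\right)^{2} + 10 \cdot 2 \left(-5\right)} = 24 \sqrt{1 + 2 \left(-10\right)^{2} + 10 \left(-10\right)} = 24 \sqrt{1 + 2 \cdot 100 - 100} = 24 \sqrt{1 + 200 - 100} = 24 \sqrt{101}$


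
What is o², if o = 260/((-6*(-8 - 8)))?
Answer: 4225/576 ≈ 7.3351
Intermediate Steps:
o = 65/24 (o = 260/((-6*(-16))) = 260/96 = 260*(1/96) = 65/24 ≈ 2.7083)
o² = (65/24)² = 4225/576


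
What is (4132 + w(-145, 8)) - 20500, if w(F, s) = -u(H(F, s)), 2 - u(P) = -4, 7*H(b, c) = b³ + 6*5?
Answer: -16374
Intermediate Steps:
H(b, c) = 30/7 + b³/7 (H(b, c) = (b³ + 6*5)/7 = (b³ + 30)/7 = (30 + b³)/7 = 30/7 + b³/7)
u(P) = 6 (u(P) = 2 - 1*(-4) = 2 + 4 = 6)
w(F, s) = -6 (w(F, s) = -1*6 = -6)
(4132 + w(-145, 8)) - 20500 = (4132 - 6) - 20500 = 4126 - 20500 = -16374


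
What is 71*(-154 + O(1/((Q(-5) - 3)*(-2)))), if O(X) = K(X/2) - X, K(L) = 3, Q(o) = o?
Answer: -171607/16 ≈ -10725.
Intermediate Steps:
O(X) = 3 - X
71*(-154 + O(1/((Q(-5) - 3)*(-2)))) = 71*(-154 + (3 - 1/((-5 - 3)*(-2)))) = 71*(-154 + (3 - 1/((-8*(-2))))) = 71*(-154 + (3 - 1/16)) = 71*(-154 + 47/16) = 71*(-2417/16) = -171607/16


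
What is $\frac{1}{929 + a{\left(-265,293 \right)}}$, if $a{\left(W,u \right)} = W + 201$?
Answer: $\frac{1}{865} \approx 0.0011561$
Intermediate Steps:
$a{\left(W,u \right)} = 201 + W$
$\frac{1}{929 + a{\left(-265,293 \right)}} = \frac{1}{929 + \left(201 - 265\right)} = \frac{1}{929 - 64} = \frac{1}{865}$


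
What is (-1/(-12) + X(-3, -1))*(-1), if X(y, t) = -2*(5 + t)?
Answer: 95/12 ≈ 7.9167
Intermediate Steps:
X(y, t) = -10 - 2*t
(-1/(-12) + X(-3, -1))*(-1) = (-1/(-12) + (-10 - 2*(-1)))*(-1) = (-1*(-1/12) + (-10 + 2))*(-1) = (1/12 - 8)*(-1) = -95/12*(-1) = 95/12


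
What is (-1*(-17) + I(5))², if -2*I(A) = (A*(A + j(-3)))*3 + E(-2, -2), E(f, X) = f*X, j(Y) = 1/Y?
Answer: 400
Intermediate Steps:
j(Y) = 1/Y
E(f, X) = X*f
I(A) = -2 - 3*A*(-⅓ + A)/2 (I(A) = -((A*(A + 1/(-3)))*3 - 2*(-2))/2 = -((A*(A - ⅓))*3 + 4)/2 = -((A*(-⅓ + A))*3 + 4)/2 = -(3*A*(-⅓ + A) + 4)/2 = -(4 + 3*A*(-⅓ + A))/2 = -2 - 3*A*(-⅓ + A)/2)
(-1*(-17) + I(5))² = (-1*(-17) + (-2 + (½)*5 - 3/2*5²))² = (17 + (-2 + 5/2 - 3/2*25))² = (17 + (-2 + 5/2 - 75/2))² = (17 - 37)² = (-20)² = 400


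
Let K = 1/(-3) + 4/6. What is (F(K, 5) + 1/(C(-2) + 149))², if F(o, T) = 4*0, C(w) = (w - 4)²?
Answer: 1/34225 ≈ 2.9218e-5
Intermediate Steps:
C(w) = (-4 + w)²
K = ⅓ (K = 1*(-⅓) + 4*(⅙) = -⅓ + ⅔ = ⅓ ≈ 0.33333)
F(o, T) = 0
(F(K, 5) + 1/(C(-2) + 149))² = (0 + 1/((-4 - 2)² + 149))² = (0 + 1/((-6)² + 149))² = (0 + 1/(36 + 149))² = (0 + 1/185)² = (1/185)² = 1/34225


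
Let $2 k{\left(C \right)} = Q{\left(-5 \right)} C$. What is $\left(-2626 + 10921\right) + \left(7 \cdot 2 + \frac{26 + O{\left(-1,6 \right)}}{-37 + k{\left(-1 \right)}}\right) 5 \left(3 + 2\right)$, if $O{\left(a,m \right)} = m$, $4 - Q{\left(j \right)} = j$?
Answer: $\frac{715935}{83} \approx 8625.7$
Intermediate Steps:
$Q{\left(j \right)} = 4 - j$
$k{\left(C \right)} = \frac{9 C}{2}$ ($k{\left(C \right)} = \frac{\left(4 - -5\right) C}{2} = \frac{\left(4 + 5\right) C}{2} = \frac{9 C}{2}$)
$\left(-2626 + 10921\right) + \left(7 \cdot 2 + \frac{26 + O{\left(-1,6 \right)}}{-37 + k{\left(-1 \right)}}\right) 5 \left(3 + 2\right) = \left(-2626 + 10921\right) + \left(7 \cdot 2 + \frac{26 + 6}{-37 + \frac{9}{2} \left(-1\right)}\right) 5 \left(3 + 2\right) = 8295 + \left(14 + \frac{32}{-37 - \frac{9}{2}}\right) 5 \cdot 5 = 8295 + \left(14 + \frac{32}{- \frac{83}{2}}\right) 25 = 8295 + \left(14 + 32 \left(- \frac{2}{83}\right)\right) 25 = 8295 + \left(14 - \frac{64}{83}\right) 25 = 8295 + \frac{1098}{83} \cdot 25 = 8295 + \frac{27450}{83} = \frac{715935}{83}$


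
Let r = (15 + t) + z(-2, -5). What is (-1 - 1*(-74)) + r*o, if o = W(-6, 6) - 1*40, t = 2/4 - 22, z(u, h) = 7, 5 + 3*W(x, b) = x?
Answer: 307/6 ≈ 51.167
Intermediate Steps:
W(x, b) = -5/3 + x/3
t = -43/2 (t = 2*(1/4) - 22 = 1/2 - 22 = -43/2 ≈ -21.500)
o = -131/3 (o = (-5/3 + (1/3)*(-6)) - 1*40 = (-5/3 - 2) - 40 = -11/3 - 40 = -131/3 ≈ -43.667)
r = 1/2 (r = (15 - 43/2) + 7 = -13/2 + 7 = 1/2 ≈ 0.50000)
(-1 - 1*(-74)) + r*o = (-1 - 1*(-74)) + (1/2)*(-131/3) = (-1 + 74) - 131/6 = 73 - 131/6 = 307/6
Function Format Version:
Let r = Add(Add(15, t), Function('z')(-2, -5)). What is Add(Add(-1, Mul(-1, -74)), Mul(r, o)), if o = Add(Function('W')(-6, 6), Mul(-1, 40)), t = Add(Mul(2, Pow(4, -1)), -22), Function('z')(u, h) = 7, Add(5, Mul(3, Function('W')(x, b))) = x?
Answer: Rational(307, 6) ≈ 51.167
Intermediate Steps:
Function('W')(x, b) = Add(Rational(-5, 3), Mul(Rational(1, 3), x))
t = Rational(-43, 2) (t = Add(Mul(2, Rational(1, 4)), -22) = Add(Rational(1, 2), -22) = Rational(-43, 2) ≈ -21.500)
o = Rational(-131, 3) (o = Add(Add(Rational(-5, 3), Mul(Rational(1, 3), -6)), Mul(-1, 40)) = Add(Add(Rational(-5, 3), -2), -40) = Add(Rational(-11, 3), -40) = Rational(-131, 3) ≈ -43.667)
r = Rational(1, 2) (r = Add(Add(15, Rational(-43, 2)), 7) = Add(Rational(-13, 2), 7) = Rational(1, 2) ≈ 0.50000)
Add(Add(-1, Mul(-1, -74)), Mul(r, o)) = Add(Add(-1, Mul(-1, -74)), Mul(Rational(1, 2), Rational(-131, 3))) = Add(Add(-1, 74), Rational(-131, 6)) = Add(73, Rational(-131, 6)) = Rational(307, 6)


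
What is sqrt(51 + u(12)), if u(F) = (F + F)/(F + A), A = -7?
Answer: 3*sqrt(155)/5 ≈ 7.4699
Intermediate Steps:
u(F) = 2*F/(-7 + F) (u(F) = (F + F)/(F - 7) = (2*F)/(-7 + F) = 2*F/(-7 + F))
sqrt(51 + u(12)) = sqrt(51 + 2*12/(-7 + 12)) = sqrt(51 + 2*12/5) = sqrt(51 + 2*12*(1/5)) = sqrt(51 + 24/5) = sqrt(279/5) = 3*sqrt(155)/5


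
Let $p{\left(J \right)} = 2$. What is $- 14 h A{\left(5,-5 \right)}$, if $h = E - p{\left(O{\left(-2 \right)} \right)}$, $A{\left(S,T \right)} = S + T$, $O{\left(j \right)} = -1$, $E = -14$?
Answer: $0$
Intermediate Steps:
$h = -16$ ($h = -14 - 2 = -16$)
$- 14 h A{\left(5,-5 \right)} = \left(-14\right) \left(-16\right) \left(5 - 5\right) = 224 \cdot 0 = 0$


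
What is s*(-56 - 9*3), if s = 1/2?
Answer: -83/2 ≈ -41.500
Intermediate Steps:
s = 1/2 ≈ 0.50000
s*(-56 - 9*3) = (-56 - 9*3)/2 = (-56 - 27)/2 = (1/2)*(-83) = -83/2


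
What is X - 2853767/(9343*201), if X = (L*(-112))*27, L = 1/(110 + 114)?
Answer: -56411995/3755886 ≈ -15.020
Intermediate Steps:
L = 1/224 ≈ 0.0044643
X = -27/2 (X = ((1/224)*(-112))*27 = -½*27 = -27/2 ≈ -13.500)
X - 2853767/(9343*201) = -27/2 - 2853767/(9343*201) = -27/2 - 2853767/1877943 = -56411995/3755886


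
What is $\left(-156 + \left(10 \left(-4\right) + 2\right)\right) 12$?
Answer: $-2328$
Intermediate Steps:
$\left(-156 + \left(10 \left(-4\right) + 2\right)\right) 12 = \left(-156 + \left(-40 + 2\right)\right) 12 = \left(-156 - 38\right) 12 = \left(-194\right) 12 = -2328$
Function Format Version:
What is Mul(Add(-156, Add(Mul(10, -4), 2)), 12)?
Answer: -2328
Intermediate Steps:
Mul(Add(-156, Add(Mul(10, -4), 2)), 12) = Mul(Add(-156, Add(-40, 2)), 12) = Mul(Add(-156, -38), 12) = Mul(-194, 12) = -2328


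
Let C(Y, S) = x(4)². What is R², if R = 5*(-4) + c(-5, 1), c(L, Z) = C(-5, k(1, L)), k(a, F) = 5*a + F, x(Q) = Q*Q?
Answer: 55696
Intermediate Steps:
x(Q) = Q²
k(a, F) = F + 5*a
C(Y, S) = 256 (C(Y, S) = (4²)² = 16² = 256)
c(L, Z) = 256
R = 236 (R = 5*(-4) + 256 = -20 + 256 = 236)
R² = 236² = 55696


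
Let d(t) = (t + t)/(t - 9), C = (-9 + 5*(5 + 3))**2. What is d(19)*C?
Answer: 18259/5 ≈ 3651.8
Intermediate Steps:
C = 961 (C = (-9 + 5*8)**2 = (-9 + 40)**2 = 31**2 = 961)
d(t) = 2*t/(-9 + t) (d(t) = (2*t)/(-9 + t) = 2*t/(-9 + t))
d(19)*C = (2*19/(-9 + 19))*961 = (2*19/10)*961 = (2*19*(1/10))*961 = (19/5)*961 = 18259/5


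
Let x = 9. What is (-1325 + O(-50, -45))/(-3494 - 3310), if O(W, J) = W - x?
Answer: 346/1701 ≈ 0.20341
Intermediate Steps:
O(W, J) = -9 + W (O(W, J) = W - 1*9 = W - 9 = -9 + W)
(-1325 + O(-50, -45))/(-3494 - 3310) = (-1325 + (-9 - 50))/(-3494 - 3310) = (-1325 - 59)/(-6804) = -1384*(-1/6804) = 346/1701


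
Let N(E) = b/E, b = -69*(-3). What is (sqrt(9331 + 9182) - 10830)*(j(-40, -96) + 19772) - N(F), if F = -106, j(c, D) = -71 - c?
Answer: -22662272973/106 + 651453*sqrt(17) ≈ -2.1111e+8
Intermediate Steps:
b = 207
N(E) = 207/E
(sqrt(9331 + 9182) - 10830)*(j(-40, -96) + 19772) - N(F) = (sqrt(9331 + 9182) - 10830)*((-71 - 1*(-40)) + 19772) - 207/(-106) = (sqrt(18513) - 10830)*((-71 + 40) + 19772) - 207*(-1)/106 = (33*sqrt(17) - 10830)*(-31 + 19772) - 1*(-207/106) = (-10830 + 33*sqrt(17))*19741 + 207/106 = (-213795030 + 651453*sqrt(17)) + 207/106 = -22662272973/106 + 651453*sqrt(17)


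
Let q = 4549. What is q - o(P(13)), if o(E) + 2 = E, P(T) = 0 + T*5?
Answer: 4486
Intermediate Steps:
P(T) = 5*T (P(T) = 0 + 5*T = 5*T)
o(E) = -2 + E
q - o(P(13)) = 4549 - (-2 + 5*13) = 4549 - (-2 + 65) = 4549 - 1*63 = 4549 - 63 = 4486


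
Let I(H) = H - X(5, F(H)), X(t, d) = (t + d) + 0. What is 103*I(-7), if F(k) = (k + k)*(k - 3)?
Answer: -15656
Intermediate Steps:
F(k) = 2*k*(-3 + k) (F(k) = (2*k)*(-3 + k) = 2*k*(-3 + k))
X(t, d) = d + t (X(t, d) = (d + t) + 0 = d + t)
I(H) = -5 + H - 2*H*(-3 + H) (I(H) = H - (2*H*(-3 + H) + 5) = H - (5 + 2*H*(-3 + H)) = H + (-5 - 2*H*(-3 + H)) = -5 + H - 2*H*(-3 + H))
103*I(-7) = 103*(-5 - 7 - 2*(-7)*(-3 - 7)) = 103*(-5 - 7 - 2*(-7)*(-10)) = 103*(-5 - 7 - 140) = 103*(-152) = -15656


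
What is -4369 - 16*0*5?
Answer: -4369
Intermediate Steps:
-4369 - 16*0*5 = -4369 + 0*5 = -4369 + 0 = -4369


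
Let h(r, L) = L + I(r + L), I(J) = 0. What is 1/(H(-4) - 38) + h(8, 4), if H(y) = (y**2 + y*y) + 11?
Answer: 21/5 ≈ 4.2000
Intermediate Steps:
H(y) = 11 + 2*y**2 (H(y) = (y**2 + y**2) + 11 = 2*y**2 + 11 = 11 + 2*y**2)
h(r, L) = L (h(r, L) = L + 0 = L)
1/(H(-4) - 38) + h(8, 4) = 1/((11 + 2*(-4)**2) - 38) + 4 = 1/((11 + 2*16) - 38) + 4 = 1/((11 + 32) - 38) + 4 = 1/(43 - 38) + 4 = 1/5 + 4 = 21/5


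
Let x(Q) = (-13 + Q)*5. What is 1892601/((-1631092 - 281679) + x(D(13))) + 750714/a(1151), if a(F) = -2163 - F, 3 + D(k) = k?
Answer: -721113654459/3169486402 ≈ -227.52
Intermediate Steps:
D(k) = -3 + k
x(Q) = -65 + 5*Q
1892601/((-1631092 - 281679) + x(D(13))) + 750714/a(1151) = 1892601/((-1631092 - 281679) + (-65 + 5*(-3 + 13))) + 750714/(-2163 - 1*1151) = 1892601/(-1912771 + (-65 + 5*10)) + 750714/(-2163 - 1151) = 1892601/(-1912771 + (-65 + 50)) + 750714/(-3314) = 1892601/(-1912771 - 15) + 750714*(-1/3314) = 1892601/(-1912786) - 375357/1657 = 1892601*(-1/1912786) - 375357/1657 = -1892601/1912786 - 375357/1657 = -721113654459/3169486402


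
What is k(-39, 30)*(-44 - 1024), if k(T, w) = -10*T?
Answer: -416520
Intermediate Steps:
k(-39, 30)*(-44 - 1024) = (-10*(-39))*(-44 - 1024) = 390*(-1068) = -416520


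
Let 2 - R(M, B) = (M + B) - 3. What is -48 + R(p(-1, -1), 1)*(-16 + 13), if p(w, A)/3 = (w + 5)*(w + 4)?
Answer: 48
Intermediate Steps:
p(w, A) = 3*(4 + w)*(5 + w) (p(w, A) = 3*((w + 5)*(w + 4)) = 3*((5 + w)*(4 + w)) = 3*((4 + w)*(5 + w)) = 3*(4 + w)*(5 + w))
R(M, B) = 5 - B - M (R(M, B) = 2 - ((M + B) - 3) = 2 - ((B + M) - 3) = 2 - (-3 + B + M) = 2 + (3 - B - M) = 5 - B - M)
-48 + R(p(-1, -1), 1)*(-16 + 13) = -48 + (5 - 1*1 - (60 + 3*(-1)² + 27*(-1)))*(-16 + 13) = -48 + (5 - 1 - (60 + 3*1 - 27))*(-3) = -48 + (5 - 1 - (60 + 3 - 27))*(-3) = -48 + (5 - 1 - 1*36)*(-3) = -48 + (5 - 1 - 36)*(-3) = -48 - 32*(-3) = -48 + 96 = 48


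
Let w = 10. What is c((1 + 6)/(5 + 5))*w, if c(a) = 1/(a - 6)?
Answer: -100/53 ≈ -1.8868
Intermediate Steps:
c(a) = 1/(-6 + a)
c((1 + 6)/(5 + 5))*w = 10/(-6 + (1 + 6)/(5 + 5)) = 10/(-6 + 7/10) = 10/(-53/10) = -10/53*10 = -100/53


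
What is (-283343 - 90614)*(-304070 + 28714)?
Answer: 102971303692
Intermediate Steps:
(-283343 - 90614)*(-304070 + 28714) = -373957*(-275356) = 102971303692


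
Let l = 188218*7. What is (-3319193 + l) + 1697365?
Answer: -304302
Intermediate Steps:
l = 1317526
(-3319193 + l) + 1697365 = (-3319193 + 1317526) + 1697365 = -2001667 + 1697365 = -304302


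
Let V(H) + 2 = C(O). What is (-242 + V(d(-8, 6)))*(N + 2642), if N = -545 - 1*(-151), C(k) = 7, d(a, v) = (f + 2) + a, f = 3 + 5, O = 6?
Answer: -532776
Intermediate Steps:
f = 8
d(a, v) = 10 + a (d(a, v) = (8 + 2) + a = 10 + a)
V(H) = 5 (V(H) = -2 + 7 = 5)
N = -394 (N = -545 + 151 = -394)
(-242 + V(d(-8, 6)))*(N + 2642) = (-242 + 5)*(-394 + 2642) = -237*2248 = -532776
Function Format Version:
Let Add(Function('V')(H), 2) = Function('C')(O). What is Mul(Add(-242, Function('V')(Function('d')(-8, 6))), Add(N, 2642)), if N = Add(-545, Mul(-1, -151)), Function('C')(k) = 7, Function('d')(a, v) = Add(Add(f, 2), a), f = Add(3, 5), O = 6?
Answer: -532776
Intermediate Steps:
f = 8
Function('d')(a, v) = Add(10, a) (Function('d')(a, v) = Add(Add(8, 2), a) = Add(10, a))
Function('V')(H) = 5 (Function('V')(H) = Add(-2, 7) = 5)
N = -394 (N = Add(-545, 151) = -394)
Mul(Add(-242, Function('V')(Function('d')(-8, 6))), Add(N, 2642)) = Mul(Add(-242, 5), Add(-394, 2642)) = Mul(-237, 2248) = -532776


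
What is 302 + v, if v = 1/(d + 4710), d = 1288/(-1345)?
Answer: 1912767269/6333662 ≈ 302.00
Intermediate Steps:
d = -1288/1345 (d = 1288*(-1/1345) = -1288/1345 ≈ -0.95762)
v = 1345/6333662 (v = 1/(-1288/1345 + 4710) = 1/(6333662/1345) = 1345/6333662 ≈ 0.00021236)
302 + v = 302 + 1345/6333662 = 1912767269/6333662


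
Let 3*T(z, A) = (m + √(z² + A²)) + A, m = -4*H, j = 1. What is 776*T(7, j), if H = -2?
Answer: 2328 + 3880*√2/3 ≈ 4157.0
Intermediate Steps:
m = 8 (m = -4*(-2) = 8)
T(z, A) = 8/3 + A/3 + √(A² + z²)/3 (T(z, A) = ((8 + √(z² + A²)) + A)/3 = ((8 + √(A² + z²)) + A)/3 = (8 + A + √(A² + z²))/3 = 8/3 + A/3 + √(A² + z²)/3)
776*T(7, j) = 776*(8/3 + (⅓)*1 + √(1² + 7²)/3) = 776*(8/3 + ⅓ + √(1 + 49)/3) = 776*(8/3 + ⅓ + √50/3) = 776*(8/3 + ⅓ + (5*√2)/3) = 776*(8/3 + ⅓ + 5*√2/3) = 776*(3 + 5*√2/3) = 2328 + 3880*√2/3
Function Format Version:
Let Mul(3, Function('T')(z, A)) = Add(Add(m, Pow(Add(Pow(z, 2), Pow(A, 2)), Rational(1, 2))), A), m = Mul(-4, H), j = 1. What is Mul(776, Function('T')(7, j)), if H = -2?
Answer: Add(2328, Mul(Rational(3880, 3), Pow(2, Rational(1, 2)))) ≈ 4157.0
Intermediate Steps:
m = 8 (m = Mul(-4, -2) = 8)
Function('T')(z, A) = Add(Rational(8, 3), Mul(Rational(1, 3), A), Mul(Rational(1, 3), Pow(Add(Pow(A, 2), Pow(z, 2)), Rational(1, 2)))) (Function('T')(z, A) = Mul(Rational(1, 3), Add(Add(8, Pow(Add(Pow(z, 2), Pow(A, 2)), Rational(1, 2))), A)) = Mul(Rational(1, 3), Add(Add(8, Pow(Add(Pow(A, 2), Pow(z, 2)), Rational(1, 2))), A)) = Mul(Rational(1, 3), Add(8, A, Pow(Add(Pow(A, 2), Pow(z, 2)), Rational(1, 2)))) = Add(Rational(8, 3), Mul(Rational(1, 3), A), Mul(Rational(1, 3), Pow(Add(Pow(A, 2), Pow(z, 2)), Rational(1, 2)))))
Mul(776, Function('T')(7, j)) = Mul(776, Add(Rational(8, 3), Mul(Rational(1, 3), 1), Mul(Rational(1, 3), Pow(Add(Pow(1, 2), Pow(7, 2)), Rational(1, 2))))) = Mul(776, Add(Rational(8, 3), Rational(1, 3), Mul(Rational(1, 3), Pow(Add(1, 49), Rational(1, 2))))) = Mul(776, Add(Rational(8, 3), Rational(1, 3), Mul(Rational(1, 3), Pow(50, Rational(1, 2))))) = Mul(776, Add(Rational(8, 3), Rational(1, 3), Mul(Rational(1, 3), Mul(5, Pow(2, Rational(1, 2)))))) = Mul(776, Add(Rational(8, 3), Rational(1, 3), Mul(Rational(5, 3), Pow(2, Rational(1, 2))))) = Mul(776, Add(3, Mul(Rational(5, 3), Pow(2, Rational(1, 2))))) = Add(2328, Mul(Rational(3880, 3), Pow(2, Rational(1, 2))))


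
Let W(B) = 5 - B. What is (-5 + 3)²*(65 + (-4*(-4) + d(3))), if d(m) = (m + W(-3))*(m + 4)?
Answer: 632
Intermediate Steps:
d(m) = (4 + m)*(8 + m) (d(m) = (m + (5 - 1*(-3)))*(m + 4) = (m + (5 + 3))*(4 + m) = (m + 8)*(4 + m) = (8 + m)*(4 + m) = (4 + m)*(8 + m))
(-5 + 3)²*(65 + (-4*(-4) + d(3))) = (-5 + 3)²*(65 + (-4*(-4) + (32 + 3² + 12*3))) = (-2)²*(65 + (16 + (32 + 9 + 36))) = 4*(65 + (16 + 77)) = 4*(65 + 93) = 4*158 = 632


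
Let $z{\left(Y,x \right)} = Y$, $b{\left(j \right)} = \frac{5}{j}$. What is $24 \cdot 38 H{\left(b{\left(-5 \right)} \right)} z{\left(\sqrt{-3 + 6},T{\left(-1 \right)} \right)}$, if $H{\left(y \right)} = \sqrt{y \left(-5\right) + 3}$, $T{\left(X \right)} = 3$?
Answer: $1824 \sqrt{6} \approx 4467.9$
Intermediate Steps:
$H{\left(y \right)} = \sqrt{3 - 5 y}$ ($H{\left(y \right)} = \sqrt{- 5 y + 3} = \sqrt{3 - 5 y}$)
$24 \cdot 38 H{\left(b{\left(-5 \right)} \right)} z{\left(\sqrt{-3 + 6},T{\left(-1 \right)} \right)} = 24 \cdot 38 \sqrt{3 - 5 \frac{5}{-5}} \sqrt{-3 + 6} = 912 \sqrt{3 - 5 \cdot 5 \left(- \frac{1}{5}\right)} \sqrt{3} = 912 \sqrt{3 - -5} \sqrt{3} = 912 \sqrt{3 + 5} \sqrt{3} = 912 \sqrt{8} \sqrt{3} = 912 \cdot 2 \sqrt{2} \sqrt{3} = 912 \cdot 2 \sqrt{6} = 1824 \sqrt{6}$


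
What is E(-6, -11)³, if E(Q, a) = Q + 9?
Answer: 27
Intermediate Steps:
E(Q, a) = 9 + Q
E(-6, -11)³ = (9 - 6)³ = 3³ = 27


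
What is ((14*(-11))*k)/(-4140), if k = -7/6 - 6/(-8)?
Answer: -77/4968 ≈ -0.015499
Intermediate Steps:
k = -5/12 (k = -7*1/6 - 6*(-1/8) = -7/6 + 3/4 = -5/12 ≈ -0.41667)
((14*(-11))*k)/(-4140) = ((14*(-11))*(-5/12))/(-4140) = -154*(-5/12)*(-1/4140) = (385/6)*(-1/4140) = -77/4968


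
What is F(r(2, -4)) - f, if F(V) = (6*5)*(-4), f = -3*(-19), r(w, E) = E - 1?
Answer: -177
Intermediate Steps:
r(w, E) = -1 + E
f = 57
F(V) = -120 (F(V) = 30*(-4) = -120)
F(r(2, -4)) - f = -120 - 1*57 = -120 - 57 = -177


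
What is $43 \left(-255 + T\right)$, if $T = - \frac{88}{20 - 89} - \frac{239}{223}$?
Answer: $- \frac{168583736}{15387} \approx -10956.0$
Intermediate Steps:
$T = \frac{3133}{15387}$ ($T = - \frac{88}{-69} - \frac{239}{223} = \left(-88\right) \left(- \frac{1}{69}\right) - \frac{239}{223} = \frac{88}{69} - \frac{239}{223} = \frac{3133}{15387} \approx 0.20361$)
$43 \left(-255 + T\right) = 43 \left(-255 + \frac{3133}{15387}\right) = 43 \left(- \frac{3920552}{15387}\right) = - \frac{168583736}{15387}$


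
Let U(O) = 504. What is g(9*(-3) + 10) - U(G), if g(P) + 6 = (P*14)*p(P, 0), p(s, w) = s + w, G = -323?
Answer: 3536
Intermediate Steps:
g(P) = -6 + 14*P² (g(P) = -6 + (P*14)*(P + 0) = -6 + (14*P)*P = -6 + 14*P²)
g(9*(-3) + 10) - U(G) = (-6 + 14*(9*(-3) + 10)²) - 1*504 = (-6 + 14*(-27 + 10)²) - 504 = (-6 + 14*(-17)²) - 504 = (-6 + 14*289) - 504 = (-6 + 4046) - 504 = 4040 - 504 = 3536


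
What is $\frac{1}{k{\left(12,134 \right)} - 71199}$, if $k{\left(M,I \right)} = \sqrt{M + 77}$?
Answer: $- \frac{71199}{5069297512} - \frac{\sqrt{89}}{5069297512} \approx -1.4047 \cdot 10^{-5}$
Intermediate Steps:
$k{\left(M,I \right)} = \sqrt{77 + M}$
$\frac{1}{k{\left(12,134 \right)} - 71199} = \frac{1}{\sqrt{77 + 12} - 71199} = \frac{1}{\sqrt{89} - 71199} = \frac{1}{-71199 + \sqrt{89}}$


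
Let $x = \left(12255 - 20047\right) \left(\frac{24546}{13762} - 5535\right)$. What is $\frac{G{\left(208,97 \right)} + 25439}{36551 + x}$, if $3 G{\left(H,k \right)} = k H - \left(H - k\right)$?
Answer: $\frac{663204542}{890773795605} \approx 0.00074453$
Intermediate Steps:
$x = \frac{296673091104}{6881}$ ($x = - 7792 \left(24546 \cdot \frac{1}{13762} - 5535\right) = - 7792 \left(\frac{12273}{6881} - 5535\right) = \left(-7792\right) \left(- \frac{38074062}{6881}\right) = \frac{296673091104}{6881} \approx 4.3115 \cdot 10^{7}$)
$G{\left(H,k \right)} = - \frac{H}{3} + \frac{k}{3} + \frac{H k}{3}$ ($G{\left(H,k \right)} = \frac{k H - \left(H - k\right)}{3} = \frac{H k - \left(H - k\right)}{3} = \frac{k - H + H k}{3} = - \frac{H}{3} + \frac{k}{3} + \frac{H k}{3}$)
$\frac{G{\left(208,97 \right)} + 25439}{36551 + x} = \frac{\left(\left(- \frac{1}{3}\right) 208 + \frac{1}{3} \cdot 97 + \frac{1}{3} \cdot 208 \cdot 97\right) + 25439}{36551 + \frac{296673091104}{6881}} = \frac{\left(- \frac{208}{3} + \frac{97}{3} + \frac{20176}{3}\right) + 25439}{\frac{296924598535}{6881}} = \left(\frac{20065}{3} + 25439\right) \frac{6881}{296924598535} = \frac{96382}{3} \cdot \frac{6881}{296924598535} = \frac{663204542}{890773795605}$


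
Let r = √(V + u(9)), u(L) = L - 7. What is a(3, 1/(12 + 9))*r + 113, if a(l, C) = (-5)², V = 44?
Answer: 113 + 25*√46 ≈ 282.56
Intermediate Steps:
a(l, C) = 25
u(L) = -7 + L
r = √46 (r = √(44 + (-7 + 9)) = √(44 + 2) = √46 ≈ 6.7823)
a(3, 1/(12 + 9))*r + 113 = 25*√46 + 113 = 113 + 25*√46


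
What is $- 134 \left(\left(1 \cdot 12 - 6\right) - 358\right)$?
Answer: $47168$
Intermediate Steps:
$- 134 \left(\left(1 \cdot 12 - 6\right) - 358\right) = - 134 \left(\left(12 - 6\right) - 358\right) = - 134 \left(6 - 358\right) = \left(-134\right) \left(-352\right) = 47168$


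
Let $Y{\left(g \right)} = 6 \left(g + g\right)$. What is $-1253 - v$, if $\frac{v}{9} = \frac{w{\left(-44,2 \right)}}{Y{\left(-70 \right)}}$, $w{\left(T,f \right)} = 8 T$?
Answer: $- \frac{43987}{35} \approx -1256.8$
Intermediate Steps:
$Y{\left(g \right)} = 12 g$ ($Y{\left(g \right)} = 6 \cdot 2 g = 12 g$)
$v = \frac{132}{35}$ ($v = 9 \frac{8 \left(-44\right)}{12 \left(-70\right)} = 9 \left(- \frac{352}{-840}\right) = 9 \left(\left(-352\right) \left(- \frac{1}{840}\right)\right) = 9 \cdot \frac{44}{105} = \frac{132}{35} \approx 3.7714$)
$-1253 - v = -1253 - \frac{132}{35} = - \frac{43987}{35}$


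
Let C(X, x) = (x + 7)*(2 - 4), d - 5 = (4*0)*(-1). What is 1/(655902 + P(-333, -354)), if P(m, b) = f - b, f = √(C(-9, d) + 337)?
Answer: 656256/430671937223 - √313/430671937223 ≈ 1.5238e-6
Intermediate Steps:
d = 5 (d = 5 + (4*0)*(-1) = 5 + 0*(-1) = 5 + 0 = 5)
C(X, x) = -14 - 2*x (C(X, x) = (7 + x)*(-2) = -14 - 2*x)
f = √313 (f = √((-14 - 2*5) + 337) = √((-14 - 10) + 337) = √(-24 + 337) = √313 ≈ 17.692)
P(m, b) = √313 - b
1/(655902 + P(-333, -354)) = 1/(655902 + (√313 - 1*(-354))) = 1/(655902 + (√313 + 354)) = 1/(655902 + (354 + √313)) = 1/(656256 + √313)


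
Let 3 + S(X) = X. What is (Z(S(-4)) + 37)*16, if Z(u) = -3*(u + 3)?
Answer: 784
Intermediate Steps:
S(X) = -3 + X
Z(u) = -9 - 3*u (Z(u) = -3*(3 + u) = -9 - 3*u)
(Z(S(-4)) + 37)*16 = ((-9 - 3*(-3 - 4)) + 37)*16 = ((-9 - 3*(-7)) + 37)*16 = ((-9 + 21) + 37)*16 = (12 + 37)*16 = 49*16 = 784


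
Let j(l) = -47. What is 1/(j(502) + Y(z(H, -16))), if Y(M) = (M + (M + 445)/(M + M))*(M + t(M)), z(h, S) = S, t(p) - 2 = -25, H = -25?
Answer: 32/35195 ≈ 0.00090922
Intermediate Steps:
t(p) = -23 (t(p) = 2 - 25 = -23)
Y(M) = (-23 + M)*(M + (445 + M)/(2*M)) (Y(M) = (M + (M + 445)/(M + M))*(M - 23) = (M + (445 + M)/((2*M)))*(-23 + M) = (M + (445 + M)*(1/(2*M)))*(-23 + M) = (M + (445 + M)/(2*M))*(-23 + M) = (-23 + M)*(M + (445 + M)/(2*M)))
1/(j(502) + Y(z(H, -16))) = 1/(-47 + (211 + (-16)**2 - 10235/2/(-16) - 45/2*(-16))) = 1/(-47 + (211 + 256 - 10235/2*(-1/16) + 360)) = 1/(-47 + (211 + 256 + 10235/32 + 360)) = 1/(-47 + 36699/32) = 1/(35195/32) = 32/35195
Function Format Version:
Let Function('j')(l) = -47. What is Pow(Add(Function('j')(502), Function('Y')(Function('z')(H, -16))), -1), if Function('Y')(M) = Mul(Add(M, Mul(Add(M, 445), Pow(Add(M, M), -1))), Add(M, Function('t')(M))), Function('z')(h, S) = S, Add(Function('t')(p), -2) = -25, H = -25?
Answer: Rational(32, 35195) ≈ 0.00090922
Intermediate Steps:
Function('t')(p) = -23 (Function('t')(p) = Add(2, -25) = -23)
Function('Y')(M) = Mul(Add(-23, M), Add(M, Mul(Rational(1, 2), Pow(M, -1), Add(445, M)))) (Function('Y')(M) = Mul(Add(M, Mul(Add(M, 445), Pow(Add(M, M), -1))), Add(M, -23)) = Mul(Add(M, Mul(Add(445, M), Pow(Mul(2, M), -1))), Add(-23, M)) = Mul(Add(M, Mul(Add(445, M), Mul(Rational(1, 2), Pow(M, -1)))), Add(-23, M)) = Mul(Add(M, Mul(Rational(1, 2), Pow(M, -1), Add(445, M))), Add(-23, M)) = Mul(Add(-23, M), Add(M, Mul(Rational(1, 2), Pow(M, -1), Add(445, M)))))
Pow(Add(Function('j')(502), Function('Y')(Function('z')(H, -16))), -1) = Pow(Add(-47, Add(211, Pow(-16, 2), Mul(Rational(-10235, 2), Pow(-16, -1)), Mul(Rational(-45, 2), -16))), -1) = Pow(Add(-47, Add(211, 256, Mul(Rational(-10235, 2), Rational(-1, 16)), 360)), -1) = Pow(Add(-47, Add(211, 256, Rational(10235, 32), 360)), -1) = Pow(Add(-47, Rational(36699, 32)), -1) = Pow(Rational(35195, 32), -1) = Rational(32, 35195)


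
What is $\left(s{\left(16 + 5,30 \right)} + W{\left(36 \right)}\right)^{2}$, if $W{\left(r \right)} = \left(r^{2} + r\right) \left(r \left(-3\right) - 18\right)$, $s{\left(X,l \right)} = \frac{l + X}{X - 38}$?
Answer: $28168587225$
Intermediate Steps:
$s{\left(X,l \right)} = \frac{X + l}{-38 + X}$
$W{\left(r \right)} = \left(-18 - 3 r\right) \left(r + r^{2}\right)$ ($W{\left(r \right)} = \left(r + r^{2}\right) \left(- 3 r - 18\right) = \left(r + r^{2}\right) \left(-18 - 3 r\right) = \left(-18 - 3 r\right) \left(r + r^{2}\right)$)
$\left(s{\left(16 + 5,30 \right)} + W{\left(36 \right)}\right)^{2} = \left(\frac{\left(16 + 5\right) + 30}{-38 + \left(16 + 5\right)} - 108 \left(6 + 36^{2} + 7 \cdot 36\right)\right)^{2} = \left(\frac{21 + 30}{-38 + 21} - 108 \left(6 + 1296 + 252\right)\right)^{2} = \left(\frac{1}{-17} \cdot 51 - 108 \cdot 1554\right)^{2} = \left(\left(- \frac{1}{17}\right) 51 - 167832\right)^{2} = \left(-3 - 167832\right)^{2} = \left(-167835\right)^{2} = 28168587225$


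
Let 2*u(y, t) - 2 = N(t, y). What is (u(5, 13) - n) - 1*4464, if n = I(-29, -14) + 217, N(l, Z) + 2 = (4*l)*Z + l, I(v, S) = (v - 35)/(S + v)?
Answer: -390955/86 ≈ -4546.0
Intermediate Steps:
I(v, S) = (-35 + v)/(S + v)
N(l, Z) = -2 + l + 4*Z*l (N(l, Z) = -2 + ((4*l)*Z + l) = -2 + (4*Z*l + l) = -2 + (l + 4*Z*l) = -2 + l + 4*Z*l)
u(y, t) = t/2 + 2*t*y (u(y, t) = 1 + (-2 + t + 4*y*t)/2 = 1 + (-2 + t + 4*t*y)/2 = 1 + (-1 + t/2 + 2*t*y) = t/2 + 2*t*y)
n = 9395/43 (n = (-35 - 29)/(-14 - 29) + 217 = -64/(-43) + 217 = -1/43*(-64) + 217 = 64/43 + 217 = 9395/43 ≈ 218.49)
(u(5, 13) - n) - 1*4464 = ((½)*13*(1 + 4*5) - 1*9395/43) - 1*4464 = ((½)*13*(1 + 20) - 9395/43) - 4464 = ((½)*13*21 - 9395/43) - 4464 = (273/2 - 9395/43) - 4464 = -7051/86 - 4464 = -390955/86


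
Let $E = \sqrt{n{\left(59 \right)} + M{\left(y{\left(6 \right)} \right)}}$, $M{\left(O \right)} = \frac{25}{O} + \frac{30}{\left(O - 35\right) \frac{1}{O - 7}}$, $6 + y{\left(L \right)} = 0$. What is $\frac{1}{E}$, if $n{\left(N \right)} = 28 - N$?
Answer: $- \frac{i \sqrt{1552506}}{6311} \approx - 0.19743 i$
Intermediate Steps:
$y{\left(L \right)} = -6$ ($y{\left(L \right)} = -6 + 0 = -6$)
$M{\left(O \right)} = \frac{25}{O} + \frac{30 \left(-7 + O\right)}{-35 + O}$ ($M{\left(O \right)} = \frac{25}{O} + \frac{30}{\left(-35 + O\right) \frac{1}{-7 + O}} = \frac{25}{O} + \frac{30}{\frac{1}{-7 + O} \left(-35 + O\right)} = \frac{25}{O} + 30 \frac{-7 + O}{-35 + O} = \frac{25}{O} + \frac{30 \left(-7 + O\right)}{-35 + O}$)
$E = \frac{i \sqrt{1552506}}{246}$ ($E = \sqrt{\left(28 - 59\right) + \frac{5 \left(-175 - -222 + 6 \left(-6\right)^{2}\right)}{\left(-6\right) \left(-35 - 6\right)}} = \sqrt{\left(28 - 59\right) + 5 \left(- \frac{1}{6}\right) \frac{1}{-41} \left(-175 + 222 + 6 \cdot 36\right)} = \sqrt{-31 + 5 \left(- \frac{1}{6}\right) \left(- \frac{1}{41}\right) \left(-175 + 222 + 216\right)} = \sqrt{-31 + 5 \left(- \frac{1}{6}\right) \left(- \frac{1}{41}\right) 263} = \sqrt{-31 + \frac{1315}{246}} = \sqrt{- \frac{6311}{246}} = \frac{i \sqrt{1552506}}{246} \approx 5.065 i$)
$\frac{1}{E} = \frac{1}{\frac{1}{246} i \sqrt{1552506}} = - \frac{i \sqrt{1552506}}{6311}$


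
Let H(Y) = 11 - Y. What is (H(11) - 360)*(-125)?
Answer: 45000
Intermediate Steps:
(H(11) - 360)*(-125) = ((11 - 1*11) - 360)*(-125) = ((11 - 11) - 360)*(-125) = (0 - 360)*(-125) = -360*(-125) = 45000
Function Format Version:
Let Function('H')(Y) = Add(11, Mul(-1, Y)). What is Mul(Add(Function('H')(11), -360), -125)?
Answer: 45000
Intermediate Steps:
Mul(Add(Function('H')(11), -360), -125) = Mul(Add(Add(11, Mul(-1, 11)), -360), -125) = Mul(Add(Add(11, -11), -360), -125) = Mul(Add(0, -360), -125) = Mul(-360, -125) = 45000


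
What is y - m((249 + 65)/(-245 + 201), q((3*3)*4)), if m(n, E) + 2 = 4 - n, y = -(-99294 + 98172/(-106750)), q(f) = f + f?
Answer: 116586331017/1174250 ≈ 99286.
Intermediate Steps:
q(f) = 2*f
y = 5299866336/53375 (y = -(-99294 + 98172*(-1/106750)) = -(-99294 - 49086/53375) = -1*(-5299866336/53375) = 5299866336/53375 ≈ 99295.)
m(n, E) = 2 - n (m(n, E) = -2 + (4 - n) = 2 - n)
y - m((249 + 65)/(-245 + 201), q((3*3)*4)) = 5299866336/53375 - (2 - (249 + 65)/(-245 + 201)) = 5299866336/53375 - (2 - 314/(-44)) = 5299866336/53375 - (2 - 314*(-1)/44) = 5299866336/53375 - (2 - 1*(-157/22)) = 5299866336/53375 - (2 + 157/22) = 5299866336/53375 - 1*201/22 = 5299866336/53375 - 201/22 = 116586331017/1174250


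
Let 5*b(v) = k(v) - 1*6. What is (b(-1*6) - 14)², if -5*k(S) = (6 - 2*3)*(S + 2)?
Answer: 5776/25 ≈ 231.04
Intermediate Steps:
k(S) = 0 (k(S) = -(6 - 2*3)*(S + 2)/5 = -(6 - 6)*(2 + S)/5 = -0*(2 + S) = -⅕*0 = 0)
b(v) = -6/5 (b(v) = (0 - 1*6)/5 = (0 - 6)/5 = (⅕)*(-6) = -6/5)
(b(-1*6) - 14)² = (-6/5 - 14)² = (-76/5)² = 5776/25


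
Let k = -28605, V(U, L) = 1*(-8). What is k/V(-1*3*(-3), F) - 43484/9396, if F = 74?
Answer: 67106177/18792 ≈ 3571.0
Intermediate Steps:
V(U, L) = -8
k/V(-1*3*(-3), F) - 43484/9396 = -28605/(-8) - 43484/9396 = -28605*(-⅛) - 43484*1/9396 = 28605/8 - 10871/2349 = 67106177/18792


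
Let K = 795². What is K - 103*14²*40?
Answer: -175495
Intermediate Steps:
K = 632025
K - 103*14²*40 = 632025 - 103*14²*40 = 632025 - 103*196*40 = 632025 - 20188*40 = 632025 - 807520 = -175495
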